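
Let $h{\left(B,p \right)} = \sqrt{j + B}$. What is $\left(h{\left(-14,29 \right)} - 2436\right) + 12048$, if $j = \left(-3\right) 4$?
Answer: $9612 + i \sqrt{26} \approx 9612.0 + 5.099 i$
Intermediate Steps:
$j = -12$
$h{\left(B,p \right)} = \sqrt{-12 + B}$
$\left(h{\left(-14,29 \right)} - 2436\right) + 12048 = \left(\sqrt{-12 - 14} - 2436\right) + 12048 = \left(\sqrt{-26} - 2436\right) + 12048 = \left(i \sqrt{26} - 2436\right) + 12048 = \left(-2436 + i \sqrt{26}\right) + 12048 = 9612 + i \sqrt{26}$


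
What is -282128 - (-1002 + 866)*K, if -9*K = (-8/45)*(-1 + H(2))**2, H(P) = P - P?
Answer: -114260752/405 ≈ -2.8213e+5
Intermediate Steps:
H(P) = 0
K = 8/405 (K = -(-8/45)*(-1 + 0)**2/9 = -(-8*1/45)*(-1)**2/9 = -(-8)/405 = -1/9*(-8/45) = 8/405 ≈ 0.019753)
-282128 - (-1002 + 866)*K = -282128 - (-1002 + 866)*8/405 = -282128 - (-136)*8/405 = -282128 - 1*(-1088/405) = -282128 + 1088/405 = -114260752/405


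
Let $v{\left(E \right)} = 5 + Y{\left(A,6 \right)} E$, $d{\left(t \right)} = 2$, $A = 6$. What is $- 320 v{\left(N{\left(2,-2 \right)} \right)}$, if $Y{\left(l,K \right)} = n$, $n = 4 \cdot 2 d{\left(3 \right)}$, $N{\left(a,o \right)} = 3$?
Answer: $-16960$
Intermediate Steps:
$n = 16$ ($n = 4 \cdot 2 \cdot 2 = 8 \cdot 2 = 16$)
$Y{\left(l,K \right)} = 16$
$v{\left(E \right)} = 5 + 16 E$
$- 320 v{\left(N{\left(2,-2 \right)} \right)} = - 320 \left(5 + 16 \cdot 3\right) = - 320 \left(5 + 48\right) = \left(-320\right) 53 = -16960$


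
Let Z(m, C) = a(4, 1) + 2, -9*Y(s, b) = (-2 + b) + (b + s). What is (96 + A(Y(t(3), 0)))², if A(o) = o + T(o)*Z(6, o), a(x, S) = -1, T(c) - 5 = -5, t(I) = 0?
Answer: 749956/81 ≈ 9258.7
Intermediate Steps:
T(c) = 0 (T(c) = 5 - 5 = 0)
Y(s, b) = 2/9 - 2*b/9 - s/9 (Y(s, b) = -((-2 + b) + (b + s))/9 = -(-2 + s + 2*b)/9 = 2/9 - 2*b/9 - s/9)
Z(m, C) = 1 (Z(m, C) = -1 + 2 = 1)
A(o) = o (A(o) = o + 0*1 = o + 0 = o)
(96 + A(Y(t(3), 0)))² = (96 + (2/9 - 2/9*0 - ⅑*0))² = (96 + (2/9 + 0 + 0))² = (96 + 2/9)² = (866/9)² = 749956/81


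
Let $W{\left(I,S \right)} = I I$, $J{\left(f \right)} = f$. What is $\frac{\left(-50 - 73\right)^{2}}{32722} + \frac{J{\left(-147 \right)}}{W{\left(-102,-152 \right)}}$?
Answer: $\frac{25431997}{56739948} \approx 0.44822$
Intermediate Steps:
$W{\left(I,S \right)} = I^{2}$
$\frac{\left(-50 - 73\right)^{2}}{32722} + \frac{J{\left(-147 \right)}}{W{\left(-102,-152 \right)}} = \frac{\left(-50 - 73\right)^{2}}{32722} - \frac{147}{\left(-102\right)^{2}} = \left(-123\right)^{2} \cdot \frac{1}{32722} - \frac{147}{10404} = 15129 \cdot \frac{1}{32722} - \frac{49}{3468} = \frac{15129}{32722} - \frac{49}{3468} = \frac{25431997}{56739948}$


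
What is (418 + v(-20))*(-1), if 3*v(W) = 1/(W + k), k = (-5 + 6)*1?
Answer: -23825/57 ≈ -417.98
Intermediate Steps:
k = 1 (k = 1*1 = 1)
v(W) = 1/(3*(1 + W)) (v(W) = 1/(3*(W + 1)) = 1/(3*(1 + W)))
(418 + v(-20))*(-1) = (418 + 1/(3*(1 - 20)))*(-1) = (418 + (⅓)/(-19))*(-1) = (418 + (⅓)*(-1/19))*(-1) = (418 - 1/57)*(-1) = (23825/57)*(-1) = -23825/57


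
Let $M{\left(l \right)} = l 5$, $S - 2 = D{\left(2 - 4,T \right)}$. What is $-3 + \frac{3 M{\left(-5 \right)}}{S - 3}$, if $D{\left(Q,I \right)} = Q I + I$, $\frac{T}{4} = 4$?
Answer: $\frac{24}{17} \approx 1.4118$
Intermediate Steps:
$T = 16$ ($T = 4 \cdot 4 = 16$)
$D{\left(Q,I \right)} = I + I Q$ ($D{\left(Q,I \right)} = I Q + I = I + I Q$)
$S = -14$ ($S = 2 + 16 \left(1 + \left(2 - 4\right)\right) = 2 + 16 \left(1 - 2\right) = 2 + 16 \left(-1\right) = 2 - 16 = -14$)
$M{\left(l \right)} = 5 l$
$-3 + \frac{3 M{\left(-5 \right)}}{S - 3} = -3 + \frac{3 \cdot 5 \left(-5\right)}{-14 - 3} = -3 + \frac{3 \left(-25\right)}{-17} = -3 - - \frac{75}{17} = -3 + \frac{75}{17} = \frac{24}{17}$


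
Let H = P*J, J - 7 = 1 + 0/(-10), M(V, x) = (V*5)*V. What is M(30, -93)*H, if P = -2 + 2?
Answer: 0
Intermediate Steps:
M(V, x) = 5*V² (M(V, x) = (5*V)*V = 5*V²)
P = 0
J = 8 (J = 7 + (1 + 0/(-10)) = 7 + (1 + 0*(-⅒)) = 7 + (1 + 0) = 7 + 1 = 8)
H = 0 (H = 0*8 = 0)
M(30, -93)*H = (5*30²)*0 = (5*900)*0 = 4500*0 = 0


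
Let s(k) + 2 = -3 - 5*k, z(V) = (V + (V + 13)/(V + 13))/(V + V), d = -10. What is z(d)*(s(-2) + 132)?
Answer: 1233/20 ≈ 61.650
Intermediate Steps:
z(V) = (1 + V)/(2*V) (z(V) = (V + (13 + V)/(13 + V))/((2*V)) = (V + 1)*(1/(2*V)) = (1 + V)*(1/(2*V)) = (1 + V)/(2*V))
s(k) = -5 - 5*k (s(k) = -2 + (-3 - 5*k) = -5 - 5*k)
z(d)*(s(-2) + 132) = ((1/2)*(1 - 10)/(-10))*((-5 - 5*(-2)) + 132) = ((1/2)*(-1/10)*(-9))*((-5 + 10) + 132) = 9*(5 + 132)/20 = (9/20)*137 = 1233/20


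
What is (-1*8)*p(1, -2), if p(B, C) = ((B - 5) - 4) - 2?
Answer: 80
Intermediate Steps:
p(B, C) = -11 + B (p(B, C) = ((-5 + B) - 4) - 2 = (-9 + B) - 2 = -11 + B)
(-1*8)*p(1, -2) = (-1*8)*(-11 + 1) = -8*(-10) = 80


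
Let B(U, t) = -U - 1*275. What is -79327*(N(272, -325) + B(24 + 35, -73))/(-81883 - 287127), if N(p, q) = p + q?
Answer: -30699549/369010 ≈ -83.194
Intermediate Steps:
B(U, t) = -275 - U (B(U, t) = -U - 275 = -275 - U)
-79327*(N(272, -325) + B(24 + 35, -73))/(-81883 - 287127) = -79327*((272 - 325) + (-275 - (24 + 35)))/(-81883 - 287127) = -79327/((-369010/(-53 + (-275 - 1*59)))) = -79327/((-369010/(-53 + (-275 - 59)))) = -79327/((-369010/(-53 - 334))) = -79327/((-369010/(-387))) = -79327/((-369010*(-1/387))) = -79327/369010/387 = -79327*387/369010 = -30699549/369010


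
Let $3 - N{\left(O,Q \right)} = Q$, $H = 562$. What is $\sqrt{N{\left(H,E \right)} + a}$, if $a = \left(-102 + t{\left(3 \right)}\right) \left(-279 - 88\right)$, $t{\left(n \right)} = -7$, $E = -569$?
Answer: $5 \sqrt{1623} \approx 201.43$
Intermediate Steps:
$N{\left(O,Q \right)} = 3 - Q$
$a = 40003$ ($a = \left(-102 - 7\right) \left(-279 - 88\right) = - 109 \left(-279 - 88\right) = \left(-109\right) \left(-367\right) = 40003$)
$\sqrt{N{\left(H,E \right)} + a} = \sqrt{\left(3 - -569\right) + 40003} = \sqrt{\left(3 + 569\right) + 40003} = \sqrt{572 + 40003} = \sqrt{40575} = 5 \sqrt{1623}$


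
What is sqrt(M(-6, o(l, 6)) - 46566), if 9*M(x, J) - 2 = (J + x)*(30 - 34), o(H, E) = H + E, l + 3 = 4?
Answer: 2*I*sqrt(104774)/3 ≈ 215.79*I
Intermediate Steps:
l = 1 (l = -3 + 4 = 1)
o(H, E) = E + H
M(x, J) = 2/9 - 4*J/9 - 4*x/9 (M(x, J) = 2/9 + ((J + x)*(30 - 34))/9 = 2/9 + ((J + x)*(-4))/9 = 2/9 + (-4*J - 4*x)/9 = 2/9 + (-4*J/9 - 4*x/9) = 2/9 - 4*J/9 - 4*x/9)
sqrt(M(-6, o(l, 6)) - 46566) = sqrt((2/9 - 4*(6 + 1)/9 - 4/9*(-6)) - 46566) = sqrt((2/9 - 4/9*7 + 8/3) - 46566) = sqrt((2/9 - 28/9 + 8/3) - 46566) = sqrt(-2/9 - 46566) = sqrt(-419096/9) = 2*I*sqrt(104774)/3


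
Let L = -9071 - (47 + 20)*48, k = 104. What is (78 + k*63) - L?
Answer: 18917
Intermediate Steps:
L = -12287 (L = -9071 - 67*48 = -9071 - 1*3216 = -9071 - 3216 = -12287)
(78 + k*63) - L = (78 + 104*63) - 1*(-12287) = (78 + 6552) + 12287 = 6630 + 12287 = 18917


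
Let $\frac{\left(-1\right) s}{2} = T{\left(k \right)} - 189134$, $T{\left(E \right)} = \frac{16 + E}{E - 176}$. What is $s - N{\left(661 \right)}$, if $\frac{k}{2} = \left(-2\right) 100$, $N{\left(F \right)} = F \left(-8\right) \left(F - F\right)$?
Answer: $\frac{1134800}{3} \approx 3.7827 \cdot 10^{5}$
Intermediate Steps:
$N{\left(F \right)} = 0$ ($N{\left(F \right)} = - 8 F 0 = 0$)
$k = -400$ ($k = 2 \left(\left(-2\right) 100\right) = 2 \left(-200\right) = -400$)
$T{\left(E \right)} = \frac{16 + E}{-176 + E}$
$s = \frac{1134800}{3}$ ($s = - 2 \left(\frac{16 - 400}{-176 - 400} - 189134\right) = - 2 \left(\frac{1}{-576} \left(-384\right) - 189134\right) = - 2 \left(\left(- \frac{1}{576}\right) \left(-384\right) - 189134\right) = - 2 \left(\frac{2}{3} - 189134\right) = \left(-2\right) \left(- \frac{567400}{3}\right) = \frac{1134800}{3} \approx 3.7827 \cdot 10^{5}$)
$s - N{\left(661 \right)} = \frac{1134800}{3} - 0 = \frac{1134800}{3} + 0 = \frac{1134800}{3}$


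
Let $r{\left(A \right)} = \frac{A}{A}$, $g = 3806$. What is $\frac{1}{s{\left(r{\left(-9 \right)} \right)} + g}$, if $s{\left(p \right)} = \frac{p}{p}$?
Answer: $\frac{1}{3807} \approx 0.00026267$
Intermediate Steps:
$r{\left(A \right)} = 1$
$s{\left(p \right)} = 1$
$\frac{1}{s{\left(r{\left(-9 \right)} \right)} + g} = \frac{1}{1 + 3806} = \frac{1}{3807}$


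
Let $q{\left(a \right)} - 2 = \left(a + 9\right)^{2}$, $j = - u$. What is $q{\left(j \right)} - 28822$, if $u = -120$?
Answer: $-12179$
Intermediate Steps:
$j = 120$ ($j = \left(-1\right) \left(-120\right) = 120$)
$q{\left(a \right)} = 2 + \left(9 + a\right)^{2}$ ($q{\left(a \right)} = 2 + \left(a + 9\right)^{2} = 2 + \left(9 + a\right)^{2}$)
$q{\left(j \right)} - 28822 = \left(2 + \left(9 + 120\right)^{2}\right) - 28822 = \left(2 + 129^{2}\right) - 28822 = \left(2 + 16641\right) - 28822 = 16643 - 28822 = -12179$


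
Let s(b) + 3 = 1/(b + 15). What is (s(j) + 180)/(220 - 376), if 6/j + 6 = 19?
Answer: -17795/15678 ≈ -1.1350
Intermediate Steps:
j = 6/13 (j = 6/(-6 + 19) = 6/13 ≈ 0.46154)
s(b) = -3 + 1/(15 + b) (s(b) = -3 + 1/(b + 15) = -3 + 1/(15 + b))
(s(j) + 180)/(220 - 376) = ((-44 - 3*6/13)/(15 + 6/13) + 180)/(220 - 376) = ((-44 - 18/13)/(201/13) + 180)/(-156) = ((13/201)*(-590/13) + 180)*(-1/156) = (-590/201 + 180)*(-1/156) = (35590/201)*(-1/156) = -17795/15678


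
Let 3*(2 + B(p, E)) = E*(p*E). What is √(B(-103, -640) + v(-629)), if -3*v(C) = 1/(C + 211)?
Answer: I*√2457132313042/418 ≈ 3750.1*I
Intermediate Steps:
v(C) = -1/(3*(211 + C)) (v(C) = -1/(3*(C + 211)) = -1/(3*(211 + C)))
B(p, E) = -2 + p*E²/3 (B(p, E) = -2 + (E*(p*E))/3 = -2 + (E*(E*p))/3 = -2 + (p*E²)/3 = -2 + p*E²/3)
√(B(-103, -640) + v(-629)) = √((-2 + (⅓)*(-103)*(-640)²) - 1/(633 + 3*(-629))) = √((-2 + (⅓)*(-103)*409600) - 1/(633 - 1887)) = √((-2 - 42188800/3) - 1/(-1254)) = √(-42188806/3 - 1*(-1/1254)) = √(-42188806/3 + 1/1254) = √(-5878306969/418) = I*√2457132313042/418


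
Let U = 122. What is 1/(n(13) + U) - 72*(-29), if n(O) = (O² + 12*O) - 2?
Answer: 929161/445 ≈ 2088.0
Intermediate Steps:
n(O) = -2 + O² + 12*O
1/(n(13) + U) - 72*(-29) = 1/((-2 + 13² + 12*13) + 122) - 72*(-29) = 1/((-2 + 169 + 156) + 122) + 2088 = 1/(323 + 122) + 2088 = 1/445 + 2088 = 929161/445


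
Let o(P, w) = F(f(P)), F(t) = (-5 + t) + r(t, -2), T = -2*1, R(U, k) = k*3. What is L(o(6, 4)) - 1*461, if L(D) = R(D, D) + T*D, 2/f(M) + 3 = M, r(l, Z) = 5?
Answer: -1381/3 ≈ -460.33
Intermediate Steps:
f(M) = 2/(-3 + M)
R(U, k) = 3*k
T = -2
F(t) = t (F(t) = (-5 + t) + 5 = t)
o(P, w) = 2/(-3 + P)
L(D) = D (L(D) = 3*D - 2*D = D)
L(o(6, 4)) - 1*461 = 2/(-3 + 6) - 1*461 = 2/3 - 461 = 2*(⅓) - 461 = ⅔ - 461 = -1381/3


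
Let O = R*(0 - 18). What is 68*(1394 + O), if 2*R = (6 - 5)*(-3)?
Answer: 96628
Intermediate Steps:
R = -3/2 (R = ((6 - 5)*(-3))/2 = (1*(-3))/2 = (1/2)*(-3) = -3/2 ≈ -1.5000)
O = 27 (O = -3*(0 - 18)/2 = -3/2*(-18) = 27)
68*(1394 + O) = 68*(1394 + 27) = 68*1421 = 96628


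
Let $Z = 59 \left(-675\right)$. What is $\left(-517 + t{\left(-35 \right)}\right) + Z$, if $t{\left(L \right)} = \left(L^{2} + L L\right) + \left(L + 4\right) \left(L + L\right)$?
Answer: $-35722$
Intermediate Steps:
$Z = -39825$
$t{\left(L \right)} = 2 L^{2} + 2 L \left(4 + L\right)$ ($t{\left(L \right)} = \left(L^{2} + L^{2}\right) + \left(4 + L\right) 2 L = 2 L^{2} + 2 L \left(4 + L\right)$)
$\left(-517 + t{\left(-35 \right)}\right) + Z = \left(-517 + 4 \left(-35\right) \left(2 - 35\right)\right) - 39825 = \left(-517 + 4 \left(-35\right) \left(-33\right)\right) - 39825 = \left(-517 + 4620\right) - 39825 = 4103 - 39825 = -35722$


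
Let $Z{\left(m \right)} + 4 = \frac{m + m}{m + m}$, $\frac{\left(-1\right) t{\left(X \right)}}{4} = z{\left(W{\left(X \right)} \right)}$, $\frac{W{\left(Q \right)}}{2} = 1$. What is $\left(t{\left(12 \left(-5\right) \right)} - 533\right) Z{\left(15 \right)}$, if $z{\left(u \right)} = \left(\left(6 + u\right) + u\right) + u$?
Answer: $1743$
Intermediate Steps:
$W{\left(Q \right)} = 2$ ($W{\left(Q \right)} = 2 \cdot 1 = 2$)
$z{\left(u \right)} = 6 + 3 u$ ($z{\left(u \right)} = \left(6 + 2 u\right) + u = 6 + 3 u$)
$t{\left(X \right)} = -48$ ($t{\left(X \right)} = - 4 \left(6 + 3 \cdot 2\right) = - 4 \left(6 + 6\right) = \left(-4\right) 12 = -48$)
$Z{\left(m \right)} = -3$ ($Z{\left(m \right)} = -4 + \frac{m + m}{m + m} = -4 + \frac{2 m}{2 m} = -4 + 2 m \frac{1}{2 m} = -4 + 1 = -3$)
$\left(t{\left(12 \left(-5\right) \right)} - 533\right) Z{\left(15 \right)} = \left(-48 - 533\right) \left(-3\right) = \left(-581\right) \left(-3\right) = 1743$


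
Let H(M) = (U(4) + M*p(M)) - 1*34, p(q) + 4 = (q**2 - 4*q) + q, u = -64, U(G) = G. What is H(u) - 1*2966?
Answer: -277172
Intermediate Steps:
p(q) = -4 + q**2 - 3*q (p(q) = -4 + ((q**2 - 4*q) + q) = -4 + (q**2 - 3*q) = -4 + q**2 - 3*q)
H(M) = -30 + M*(-4 + M**2 - 3*M) (H(M) = (4 + M*(-4 + M**2 - 3*M)) - 1*34 = (4 + M*(-4 + M**2 - 3*M)) - 34 = -30 + M*(-4 + M**2 - 3*M))
H(u) - 1*2966 = (-30 - 1*(-64)*(4 - 1*(-64)**2 + 3*(-64))) - 1*2966 = (-30 - 1*(-64)*(4 - 1*4096 - 192)) - 2966 = (-30 - 1*(-64)*(4 - 4096 - 192)) - 2966 = (-30 - 1*(-64)*(-4284)) - 2966 = (-30 - 274176) - 2966 = -274206 - 2966 = -277172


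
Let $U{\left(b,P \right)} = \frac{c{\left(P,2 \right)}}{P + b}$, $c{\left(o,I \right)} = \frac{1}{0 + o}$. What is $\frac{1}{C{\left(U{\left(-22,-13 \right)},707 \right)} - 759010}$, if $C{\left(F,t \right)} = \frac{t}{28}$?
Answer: $- \frac{4}{3035939} \approx -1.3175 \cdot 10^{-6}$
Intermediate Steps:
$c{\left(o,I \right)} = \frac{1}{o}$
$U{\left(b,P \right)} = \frac{1}{P \left(P + b\right)}$
$C{\left(F,t \right)} = \frac{t}{28}$ ($C{\left(F,t \right)} = t \frac{1}{28} = \frac{t}{28}$)
$\frac{1}{C{\left(U{\left(-22,-13 \right)},707 \right)} - 759010} = \frac{1}{\frac{1}{28} \cdot 707 - 759010} = \frac{1}{\frac{101}{4} - 759010} = \frac{1}{- \frac{3035939}{4}} = - \frac{4}{3035939}$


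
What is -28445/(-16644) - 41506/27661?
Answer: 95991281/460389684 ≈ 0.20850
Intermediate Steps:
-28445/(-16644) - 41506/27661 = -28445*(-1/16644) - 41506*1/27661 = 28445/16644 - 41506/27661 = 95991281/460389684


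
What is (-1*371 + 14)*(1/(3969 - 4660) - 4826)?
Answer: 1190511819/691 ≈ 1.7229e+6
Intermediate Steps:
(-1*371 + 14)*(1/(3969 - 4660) - 4826) = (-371 + 14)*(1/(-691) - 4826) = -357*(-1/691 - 4826) = -357*(-3334767/691) = 1190511819/691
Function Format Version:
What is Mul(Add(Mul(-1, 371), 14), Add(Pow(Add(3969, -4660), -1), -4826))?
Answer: Rational(1190511819, 691) ≈ 1.7229e+6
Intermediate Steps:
Mul(Add(Mul(-1, 371), 14), Add(Pow(Add(3969, -4660), -1), -4826)) = Mul(Add(-371, 14), Add(Pow(-691, -1), -4826)) = Mul(-357, Add(Rational(-1, 691), -4826)) = Mul(-357, Rational(-3334767, 691)) = Rational(1190511819, 691)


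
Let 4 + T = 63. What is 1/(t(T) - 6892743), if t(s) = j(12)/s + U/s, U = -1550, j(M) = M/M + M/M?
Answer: -59/406673385 ≈ -1.4508e-7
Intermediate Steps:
T = 59 (T = -4 + 63 = 59)
j(M) = 2 (j(M) = 1 + 1 = 2)
t(s) = -1548/s (t(s) = 2/s - 1550/s = -1548/s)
1/(t(T) - 6892743) = 1/(-1548/59 - 6892743) = 1/(-406673385/59) = -59/406673385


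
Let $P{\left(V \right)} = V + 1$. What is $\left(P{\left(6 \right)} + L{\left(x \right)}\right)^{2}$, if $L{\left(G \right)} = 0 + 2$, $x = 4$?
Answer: $81$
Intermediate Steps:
$L{\left(G \right)} = 2$
$P{\left(V \right)} = 1 + V$
$\left(P{\left(6 \right)} + L{\left(x \right)}\right)^{2} = \left(\left(1 + 6\right) + 2\right)^{2} = \left(7 + 2\right)^{2} = 9^{2} = 81$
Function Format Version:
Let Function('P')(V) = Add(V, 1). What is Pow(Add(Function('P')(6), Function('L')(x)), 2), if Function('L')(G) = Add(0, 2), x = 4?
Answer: 81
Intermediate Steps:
Function('L')(G) = 2
Function('P')(V) = Add(1, V)
Pow(Add(Function('P')(6), Function('L')(x)), 2) = Pow(Add(Add(1, 6), 2), 2) = Pow(Add(7, 2), 2) = Pow(9, 2) = 81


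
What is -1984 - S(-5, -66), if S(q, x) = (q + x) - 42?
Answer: -1871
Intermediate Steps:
S(q, x) = -42 + q + x
-1984 - S(-5, -66) = -1984 - (-42 - 5 - 66) = -1984 - 1*(-113) = -1984 + 113 = -1871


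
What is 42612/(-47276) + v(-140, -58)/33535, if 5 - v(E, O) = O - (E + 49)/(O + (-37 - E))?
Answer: -302712163/336523725 ≈ -0.89953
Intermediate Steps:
v(E, O) = 5 - O + (49 + E)/(-37 + O - E) (v(E, O) = 5 - (O - (E + 49)/(O + (-37 - E))) = 5 - (O - (49 + E)/(-37 + O - E)) = 5 + (-O + (49 + E)/(-37 + O - E)) = 5 - O + (49 + E)/(-37 + O - E))
42612/(-47276) + v(-140, -58)/33535 = 42612/(-47276) + ((136 + (-58)**2 - 42*(-58) + 4*(-140) - 1*(-140)*(-58))/(37 - 140 - 1*(-58)))/33535 = 42612*(-1/47276) + ((136 + 3364 + 2436 - 560 - 8120)/(37 - 140 + 58))*(1/33535) = -201/223 + (-2744/(-45))*(1/33535) = -201/223 - 1/45*(-2744)*(1/33535) = -201/223 + (2744/45)*(1/33535) = -201/223 + 2744/1509075 = -302712163/336523725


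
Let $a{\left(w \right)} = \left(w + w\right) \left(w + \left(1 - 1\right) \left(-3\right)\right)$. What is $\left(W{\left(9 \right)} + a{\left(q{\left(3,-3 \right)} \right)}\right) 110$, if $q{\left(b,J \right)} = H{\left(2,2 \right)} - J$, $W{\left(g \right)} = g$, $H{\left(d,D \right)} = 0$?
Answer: $2970$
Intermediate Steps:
$q{\left(b,J \right)} = - J$ ($q{\left(b,J \right)} = 0 - J = - J$)
$a{\left(w \right)} = 2 w^{2}$ ($a{\left(w \right)} = 2 w \left(w + 0 \left(-3\right)\right) = 2 w \left(w + 0\right) = 2 w w = 2 w^{2}$)
$\left(W{\left(9 \right)} + a{\left(q{\left(3,-3 \right)} \right)}\right) 110 = \left(9 + 2 \left(\left(-1\right) \left(-3\right)\right)^{2}\right) 110 = \left(9 + 2 \cdot 3^{2}\right) 110 = \left(9 + 2 \cdot 9\right) 110 = \left(9 + 18\right) 110 = 27 \cdot 110 = 2970$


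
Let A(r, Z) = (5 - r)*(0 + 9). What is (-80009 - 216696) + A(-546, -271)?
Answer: -291746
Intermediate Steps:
A(r, Z) = 45 - 9*r (A(r, Z) = (5 - r)*9 = 45 - 9*r)
(-80009 - 216696) + A(-546, -271) = (-80009 - 216696) + (45 - 9*(-546)) = -296705 + (45 + 4914) = -296705 + 4959 = -291746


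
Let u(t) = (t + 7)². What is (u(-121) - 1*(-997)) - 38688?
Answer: -24695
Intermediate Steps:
u(t) = (7 + t)²
(u(-121) - 1*(-997)) - 38688 = ((7 - 121)² - 1*(-997)) - 38688 = ((-114)² + 997) - 38688 = (12996 + 997) - 38688 = 13993 - 38688 = -24695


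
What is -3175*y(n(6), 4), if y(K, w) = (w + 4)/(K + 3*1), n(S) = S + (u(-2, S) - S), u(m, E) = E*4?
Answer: -25400/27 ≈ -940.74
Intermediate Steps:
u(m, E) = 4*E
n(S) = 4*S (n(S) = S + (4*S - S) = S + 3*S = 4*S)
y(K, w) = (4 + w)/(3 + K) (y(K, w) = (4 + w)/(K + 3) = (4 + w)/(3 + K))
-3175*y(n(6), 4) = -3175*(4 + 4)/(3 + 4*6) = -3175*8/(3 + 24) = -3175*8/27 = -25400/27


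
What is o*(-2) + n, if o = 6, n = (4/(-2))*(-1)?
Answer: -10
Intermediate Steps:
n = 2 (n = (4*(-1/2))*(-1) = -2*(-1) = 2)
o*(-2) + n = 6*(-2) + 2 = -12 + 2 = -10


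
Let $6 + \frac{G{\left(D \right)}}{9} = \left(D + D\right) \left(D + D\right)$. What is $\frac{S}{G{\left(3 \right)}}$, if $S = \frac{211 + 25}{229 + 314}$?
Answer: $\frac{118}{73305} \approx 0.0016097$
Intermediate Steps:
$G{\left(D \right)} = -54 + 36 D^{2}$ ($G{\left(D \right)} = -54 + 9 \left(D + D\right) \left(D + D\right) = -54 + 9 \cdot 2 D 2 D = -54 + 9 \cdot 4 D^{2} = -54 + 36 D^{2}$)
$S = \frac{236}{543} \approx 0.43462$
$\frac{S}{G{\left(3 \right)}} = \frac{236}{543 \left(-54 + 36 \cdot 3^{2}\right)} = \frac{236}{543 \left(-54 + 36 \cdot 9\right)} = \frac{236}{543 \left(-54 + 324\right)} = \frac{236}{543 \cdot 270} = \frac{236}{543} \cdot \frac{1}{270} = \frac{118}{73305}$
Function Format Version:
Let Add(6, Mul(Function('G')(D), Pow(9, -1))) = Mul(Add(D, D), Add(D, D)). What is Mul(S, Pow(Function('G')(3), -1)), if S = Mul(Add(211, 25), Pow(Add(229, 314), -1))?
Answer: Rational(118, 73305) ≈ 0.0016097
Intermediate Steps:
Function('G')(D) = Add(-54, Mul(36, Pow(D, 2))) (Function('G')(D) = Add(-54, Mul(9, Mul(Add(D, D), Add(D, D)))) = Add(-54, Mul(9, Mul(Mul(2, D), Mul(2, D)))) = Add(-54, Mul(9, Mul(4, Pow(D, 2)))) = Add(-54, Mul(36, Pow(D, 2))))
S = Rational(236, 543) (S = Mul(236, Pow(543, -1)) = Mul(236, Rational(1, 543)) = Rational(236, 543) ≈ 0.43462)
Mul(S, Pow(Function('G')(3), -1)) = Mul(Rational(236, 543), Pow(Add(-54, Mul(36, Pow(3, 2))), -1)) = Mul(Rational(236, 543), Pow(Add(-54, Mul(36, 9)), -1)) = Mul(Rational(236, 543), Pow(Add(-54, 324), -1)) = Mul(Rational(236, 543), Pow(270, -1)) = Mul(Rational(236, 543), Rational(1, 270)) = Rational(118, 73305)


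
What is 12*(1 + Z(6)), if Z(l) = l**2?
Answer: 444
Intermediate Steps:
12*(1 + Z(6)) = 12*(1 + 6**2) = 12*(1 + 36) = 12*37 = 444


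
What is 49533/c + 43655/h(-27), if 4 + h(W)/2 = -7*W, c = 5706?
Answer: 4457044/35187 ≈ 126.67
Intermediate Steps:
h(W) = -8 - 14*W (h(W) = -8 + 2*(-7*W) = -8 - 14*W)
49533/c + 43655/h(-27) = 49533/5706 + 43655/(-8 - 14*(-27)) = 49533*(1/5706) + 43655/(-8 + 378) = 16511/1902 + 43655/370 = 16511/1902 + 43655*(1/370) = 16511/1902 + 8731/74 = 4457044/35187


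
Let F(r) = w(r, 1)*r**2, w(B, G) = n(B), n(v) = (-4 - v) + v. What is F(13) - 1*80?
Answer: -756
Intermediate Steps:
n(v) = -4
w(B, G) = -4
F(r) = -4*r**2
F(13) - 1*80 = -4*13**2 - 1*80 = -4*169 - 80 = -676 - 80 = -756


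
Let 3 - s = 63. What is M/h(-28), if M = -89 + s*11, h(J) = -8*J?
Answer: -107/32 ≈ -3.3438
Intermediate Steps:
s = -60 (s = 3 - 1*63 = 3 - 63 = -60)
M = -749 (M = -89 - 60*11 = -89 - 660 = -749)
M/h(-28) = -749/((-8*(-28))) = -749/224 = -749*1/224 = -107/32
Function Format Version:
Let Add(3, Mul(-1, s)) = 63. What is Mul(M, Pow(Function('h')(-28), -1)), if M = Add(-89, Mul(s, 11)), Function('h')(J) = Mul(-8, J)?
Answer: Rational(-107, 32) ≈ -3.3438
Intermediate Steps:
s = -60 (s = Add(3, Mul(-1, 63)) = Add(3, -63) = -60)
M = -749 (M = Add(-89, Mul(-60, 11)) = Add(-89, -660) = -749)
Mul(M, Pow(Function('h')(-28), -1)) = Mul(-749, Pow(Mul(-8, -28), -1)) = Mul(-749, Pow(224, -1)) = Mul(-749, Rational(1, 224)) = Rational(-107, 32)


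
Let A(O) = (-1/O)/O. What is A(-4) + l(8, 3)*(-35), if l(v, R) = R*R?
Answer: -5041/16 ≈ -315.06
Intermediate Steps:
l(v, R) = R**2
A(O) = -1/O**2
A(-4) + l(8, 3)*(-35) = -1/(-4)**2 + 3**2*(-35) = -1*1/16 + 9*(-35) = -1/16 - 315 = -5041/16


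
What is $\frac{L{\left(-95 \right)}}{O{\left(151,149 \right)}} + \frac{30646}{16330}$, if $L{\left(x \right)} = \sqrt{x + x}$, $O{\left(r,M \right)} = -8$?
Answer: $\frac{15323}{8165} - \frac{i \sqrt{190}}{8} \approx 1.8767 - 1.723 i$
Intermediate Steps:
$L{\left(x \right)} = \sqrt{2} \sqrt{x}$ ($L{\left(x \right)} = \sqrt{2 x} = \sqrt{2} \sqrt{x}$)
$\frac{L{\left(-95 \right)}}{O{\left(151,149 \right)}} + \frac{30646}{16330} = \frac{\sqrt{2} \sqrt{-95}}{-8} + \frac{30646}{16330} = \sqrt{2} i \sqrt{95} \left(- \frac{1}{8}\right) + 30646 \cdot \frac{1}{16330} = i \sqrt{190} \left(- \frac{1}{8}\right) + \frac{15323}{8165} = - \frac{i \sqrt{190}}{8} + \frac{15323}{8165} = \frac{15323}{8165} - \frac{i \sqrt{190}}{8}$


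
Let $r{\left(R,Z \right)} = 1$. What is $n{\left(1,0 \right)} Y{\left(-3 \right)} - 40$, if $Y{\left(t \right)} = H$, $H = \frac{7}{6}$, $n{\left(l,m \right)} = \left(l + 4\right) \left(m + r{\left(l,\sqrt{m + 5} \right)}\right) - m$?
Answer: $- \frac{205}{6} \approx -34.167$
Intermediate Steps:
$n{\left(l,m \right)} = - m + \left(1 + m\right) \left(4 + l\right)$ ($n{\left(l,m \right)} = \left(l + 4\right) \left(m + 1\right) - m = \left(4 + l\right) \left(1 + m\right) - m = \left(1 + m\right) \left(4 + l\right) - m = - m + \left(1 + m\right) \left(4 + l\right)$)
$H = \frac{7}{6}$ ($H = 7 \cdot \frac{1}{6} = \frac{7}{6} \approx 1.1667$)
$Y{\left(t \right)} = \frac{7}{6}$
$n{\left(1,0 \right)} Y{\left(-3 \right)} - 40 = \left(4 + 1 + 3 \cdot 0 + 1 \cdot 0\right) \frac{7}{6} - 40 = \left(4 + 1 + 0 + 0\right) \frac{7}{6} - 40 = 5 \cdot \frac{7}{6} - 40 = \frac{35}{6} - 40 = - \frac{205}{6}$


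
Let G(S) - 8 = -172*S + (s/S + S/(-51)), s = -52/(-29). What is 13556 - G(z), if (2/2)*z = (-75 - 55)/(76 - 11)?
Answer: 19529984/1479 ≈ 13205.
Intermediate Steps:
s = 52/29 (s = -52*(-1/29) = 52/29 ≈ 1.7931)
z = -2 (z = (-75 - 55)/(76 - 11) = -130/65 = -130*1/65 = -2)
G(S) = 8 - 8773*S/51 + 52/(29*S) (G(S) = 8 + (-172*S + (52/(29*S) + S/(-51))) = 8 + (-172*S + (52/(29*S) + S*(-1/51))) = 8 + (-172*S + (52/(29*S) - S/51)) = 8 + (-172*S + (-S/51 + 52/(29*S))) = 8 + (-8773*S/51 + 52/(29*S)) = 8 - 8773*S/51 + 52/(29*S))
13556 - G(z) = 13556 - (8 - 8773/51*(-2) + (52/29)/(-2)) = 13556 - (8 + 17546/51 + (52/29)*(-½)) = 13556 - (8 + 17546/51 - 26/29) = 13556 - 1*519340/1479 = 13556 - 519340/1479 = 19529984/1479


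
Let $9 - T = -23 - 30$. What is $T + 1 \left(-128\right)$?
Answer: $-66$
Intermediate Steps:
$T = 62$ ($T = 9 - \left(-23 - 30\right) = 9 - -53 = 9 + 53 = 62$)
$T + 1 \left(-128\right) = 62 + 1 \left(-128\right) = 62 - 128 = -66$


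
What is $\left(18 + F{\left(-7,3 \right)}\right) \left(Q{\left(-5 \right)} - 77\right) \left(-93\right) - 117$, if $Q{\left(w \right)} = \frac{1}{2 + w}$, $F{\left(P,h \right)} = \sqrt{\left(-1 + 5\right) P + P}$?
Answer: $129339 + 7192 i \sqrt{35} \approx 1.2934 \cdot 10^{5} + 42548.0 i$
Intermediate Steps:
$F{\left(P,h \right)} = \sqrt{5} \sqrt{P}$ ($F{\left(P,h \right)} = \sqrt{4 P + P} = \sqrt{5 P} = \sqrt{5} \sqrt{P}$)
$\left(18 + F{\left(-7,3 \right)}\right) \left(Q{\left(-5 \right)} - 77\right) \left(-93\right) - 117 = \left(18 + \sqrt{5} \sqrt{-7}\right) \left(\frac{1}{2 - 5} - 77\right) \left(-93\right) - 117 = \left(18 + \sqrt{5} i \sqrt{7}\right) \left(\frac{1}{-3} - 77\right) \left(-93\right) - 117 = \left(18 + i \sqrt{35}\right) \left(- \frac{1}{3} - 77\right) \left(-93\right) - 117 = \left(18 + i \sqrt{35}\right) \left(- \frac{232}{3}\right) \left(-93\right) - 117 = \left(-1392 - \frac{232 i \sqrt{35}}{3}\right) \left(-93\right) - 117 = \left(129456 + 7192 i \sqrt{35}\right) - 117 = 129339 + 7192 i \sqrt{35}$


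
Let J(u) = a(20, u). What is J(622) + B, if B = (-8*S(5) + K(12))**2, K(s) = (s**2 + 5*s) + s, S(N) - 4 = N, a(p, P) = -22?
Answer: 20714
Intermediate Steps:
S(N) = 4 + N
J(u) = -22
K(s) = s**2 + 6*s
B = 20736 (B = (-8*(4 + 5) + 12*(6 + 12))**2 = (-8*9 + 12*18)**2 = (-72 + 216)**2 = 144**2 = 20736)
J(622) + B = -22 + 20736 = 20714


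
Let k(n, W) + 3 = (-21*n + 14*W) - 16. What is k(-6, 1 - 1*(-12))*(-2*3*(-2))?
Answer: 3468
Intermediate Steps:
k(n, W) = -19 - 21*n + 14*W (k(n, W) = -3 + ((-21*n + 14*W) - 16) = -3 + (-16 - 21*n + 14*W) = -19 - 21*n + 14*W)
k(-6, 1 - 1*(-12))*(-2*3*(-2)) = (-19 - 21*(-6) + 14*(1 - 1*(-12)))*(-2*3*(-2)) = (-19 + 126 + 14*(1 + 12))*(-6*(-2)) = (-19 + 126 + 14*13)*12 = (-19 + 126 + 182)*12 = 289*12 = 3468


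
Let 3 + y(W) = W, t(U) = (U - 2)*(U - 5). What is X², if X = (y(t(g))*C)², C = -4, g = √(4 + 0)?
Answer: 20736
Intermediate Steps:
g = 2 (g = √4 = 2)
t(U) = (-5 + U)*(-2 + U) (t(U) = (-2 + U)*(-5 + U) = (-5 + U)*(-2 + U))
y(W) = -3 + W
X = 144 (X = ((-3 + (10 + 2² - 7*2))*(-4))² = ((-3 + (10 + 4 - 14))*(-4))² = ((-3 + 0)*(-4))² = (-3*(-4))² = 12² = 144)
X² = 144² = 20736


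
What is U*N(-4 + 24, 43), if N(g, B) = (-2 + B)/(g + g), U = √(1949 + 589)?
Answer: 123*√282/40 ≈ 51.638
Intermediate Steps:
U = 3*√282 (U = √2538 = 3*√282 ≈ 50.379)
N(g, B) = (-2 + B)/(2*g) (N(g, B) = (-2 + B)/((2*g)) = (-2 + B)*(1/(2*g)) = (-2 + B)/(2*g))
U*N(-4 + 24, 43) = (3*√282)*((-2 + 43)/(2*(-4 + 24))) = (3*√282)*((½)*41/20) = (3*√282)*((½)*(1/20)*41) = (3*√282)*(41/40) = 123*√282/40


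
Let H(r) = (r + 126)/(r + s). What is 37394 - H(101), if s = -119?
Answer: 673319/18 ≈ 37407.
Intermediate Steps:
H(r) = (126 + r)/(-119 + r) (H(r) = (r + 126)/(r - 119) = (126 + r)/(-119 + r))
37394 - H(101) = 37394 - (126 + 101)/(-119 + 101) = 37394 - 227/(-18) = 37394 - (-1)*227/18 = 37394 - 1*(-227/18) = 37394 + 227/18 = 673319/18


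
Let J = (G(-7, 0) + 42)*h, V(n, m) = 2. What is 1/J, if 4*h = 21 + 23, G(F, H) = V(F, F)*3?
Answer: 1/528 ≈ 0.0018939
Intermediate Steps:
G(F, H) = 6 (G(F, H) = 2*3 = 6)
h = 11 (h = (21 + 23)/4 = (¼)*44 = 11)
J = 528 (J = (6 + 42)*11 = 48*11 = 528)
1/J = 1/528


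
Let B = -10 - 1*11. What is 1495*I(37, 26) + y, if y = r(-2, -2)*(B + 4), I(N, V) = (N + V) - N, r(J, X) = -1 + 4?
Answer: 38819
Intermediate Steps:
r(J, X) = 3
B = -21 (B = -10 - 11 = -21)
I(N, V) = V
y = -51 (y = 3*(-21 + 4) = 3*(-17) = -51)
1495*I(37, 26) + y = 1495*26 - 51 = 38870 - 51 = 38819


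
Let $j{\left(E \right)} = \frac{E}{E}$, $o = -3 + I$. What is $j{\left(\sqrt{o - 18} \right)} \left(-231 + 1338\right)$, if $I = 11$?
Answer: $1107$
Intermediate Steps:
$o = 8$ ($o = -3 + 11 = 8$)
$j{\left(E \right)} = 1$
$j{\left(\sqrt{o - 18} \right)} \left(-231 + 1338\right) = 1 \left(-231 + 1338\right) = 1 \cdot 1107 = 1107$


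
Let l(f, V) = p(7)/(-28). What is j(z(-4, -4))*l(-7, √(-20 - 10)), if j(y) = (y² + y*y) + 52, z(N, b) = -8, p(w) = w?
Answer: -45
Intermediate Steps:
l(f, V) = -¼ (l(f, V) = 7/(-28) = 7*(-1/28) = -¼)
j(y) = 52 + 2*y² (j(y) = (y² + y²) + 52 = 2*y² + 52 = 52 + 2*y²)
j(z(-4, -4))*l(-7, √(-20 - 10)) = (52 + 2*(-8)²)*(-¼) = (52 + 2*64)*(-¼) = (52 + 128)*(-¼) = 180*(-¼) = -45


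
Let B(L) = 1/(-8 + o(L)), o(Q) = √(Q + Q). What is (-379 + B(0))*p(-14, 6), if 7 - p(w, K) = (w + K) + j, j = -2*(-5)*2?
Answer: 15165/8 ≈ 1895.6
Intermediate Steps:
j = 20 (j = 10*2 = 20)
o(Q) = √2*√Q (o(Q) = √(2*Q) = √2*√Q)
p(w, K) = -13 - K - w (p(w, K) = 7 - ((w + K) + 20) = 7 - ((K + w) + 20) = 7 - (20 + K + w) = 7 + (-20 - K - w) = -13 - K - w)
B(L) = 1/(-8 + √2*√L)
(-379 + B(0))*p(-14, 6) = (-379 + 1/(-8 + √2*√0))*(-13 - 1*6 - 1*(-14)) = (-379 + 1/(-8 + √2*0))*(-13 - 6 + 14) = (-379 + 1/(-8 + 0))*(-5) = (-379 + 1/(-8))*(-5) = (-379 - ⅛)*(-5) = -3033/8*(-5) = 15165/8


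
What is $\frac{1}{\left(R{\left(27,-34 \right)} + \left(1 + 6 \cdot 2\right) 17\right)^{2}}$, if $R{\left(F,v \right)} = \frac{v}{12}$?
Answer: $\frac{36}{1713481} \approx 2.101 \cdot 10^{-5}$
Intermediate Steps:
$R{\left(F,v \right)} = \frac{v}{12}$ ($R{\left(F,v \right)} = v \frac{1}{12} = \frac{v}{12}$)
$\frac{1}{\left(R{\left(27,-34 \right)} + \left(1 + 6 \cdot 2\right) 17\right)^{2}} = \frac{1}{\left(\frac{1}{12} \left(-34\right) + \left(1 + 6 \cdot 2\right) 17\right)^{2}} = \frac{1}{\left(- \frac{17}{6} + \left(1 + 12\right) 17\right)^{2}} = \frac{1}{\left(- \frac{17}{6} + 13 \cdot 17\right)^{2}} = \frac{1}{\left(- \frac{17}{6} + 221\right)^{2}} = \frac{1}{\left(\frac{1309}{6}\right)^{2}} = \frac{1}{\frac{1713481}{36}} = \frac{36}{1713481}$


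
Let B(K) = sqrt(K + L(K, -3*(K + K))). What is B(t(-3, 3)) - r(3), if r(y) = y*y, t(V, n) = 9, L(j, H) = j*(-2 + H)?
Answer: -9 + 3*I*sqrt(55) ≈ -9.0 + 22.249*I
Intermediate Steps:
r(y) = y**2
B(K) = sqrt(K + K*(-2 - 6*K)) (B(K) = sqrt(K + K*(-2 - 3*(K + K))) = sqrt(K + K*(-2 - 6*K)))
B(t(-3, 3)) - r(3) = sqrt(9*(-1 - 6*9)) - 1*3**2 = sqrt(9*(-1 - 54)) - 1*9 = sqrt(9*(-55)) - 9 = sqrt(-495) - 9 = 3*I*sqrt(55) - 9 = -9 + 3*I*sqrt(55)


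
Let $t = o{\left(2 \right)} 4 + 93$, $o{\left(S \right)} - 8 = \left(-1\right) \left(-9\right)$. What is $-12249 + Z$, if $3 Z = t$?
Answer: $- \frac{36586}{3} \approx -12195.0$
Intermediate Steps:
$o{\left(S \right)} = 17$ ($o{\left(S \right)} = 8 - -9 = 8 + 9 = 17$)
$t = 161$ ($t = 17 \cdot 4 + 93 = 68 + 93 = 161$)
$Z = \frac{161}{3}$ ($Z = \frac{1}{3} \cdot 161 = \frac{161}{3} \approx 53.667$)
$-12249 + Z = -12249 + \frac{161}{3} = - \frac{36586}{3}$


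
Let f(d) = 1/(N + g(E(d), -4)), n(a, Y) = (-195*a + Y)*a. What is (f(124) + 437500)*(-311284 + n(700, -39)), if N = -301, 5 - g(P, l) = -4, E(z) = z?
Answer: -3062441627527854/73 ≈ -4.1951e+13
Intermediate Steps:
g(P, l) = 9 (g(P, l) = 5 - 1*(-4) = 5 + 4 = 9)
n(a, Y) = a*(Y - 195*a) (n(a, Y) = (Y - 195*a)*a = a*(Y - 195*a))
f(d) = -1/292 (f(d) = 1/(-301 + 9) = 1/(-292) = -1/292)
(f(124) + 437500)*(-311284 + n(700, -39)) = (-1/292 + 437500)*(-311284 + 700*(-39 - 195*700)) = 127749999*(-311284 + 700*(-39 - 136500))/292 = 127749999*(-311284 + 700*(-136539))/292 = 127749999*(-311284 - 95577300)/292 = (127749999/292)*(-95888584) = -3062441627527854/73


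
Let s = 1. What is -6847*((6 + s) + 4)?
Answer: -75317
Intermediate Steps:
-6847*((6 + s) + 4) = -6847*((6 + 1) + 4) = -6847*(7 + 4) = -6847*11 = -75317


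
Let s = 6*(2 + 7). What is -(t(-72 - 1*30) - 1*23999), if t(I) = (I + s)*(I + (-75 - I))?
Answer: 20399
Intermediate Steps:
s = 54 (s = 6*9 = 54)
t(I) = -4050 - 75*I (t(I) = (I + 54)*(I + (-75 - I)) = (54 + I)*(-75) = -4050 - 75*I)
-(t(-72 - 1*30) - 1*23999) = -((-4050 - 75*(-72 - 1*30)) - 1*23999) = -((-4050 - 75*(-72 - 30)) - 23999) = -((-4050 - 75*(-102)) - 23999) = -((-4050 + 7650) - 23999) = -(3600 - 23999) = -1*(-20399) = 20399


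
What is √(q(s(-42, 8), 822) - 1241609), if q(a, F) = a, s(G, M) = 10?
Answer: I*√1241599 ≈ 1114.3*I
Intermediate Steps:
√(q(s(-42, 8), 822) - 1241609) = √(10 - 1241609) = √(-1241599) = I*√1241599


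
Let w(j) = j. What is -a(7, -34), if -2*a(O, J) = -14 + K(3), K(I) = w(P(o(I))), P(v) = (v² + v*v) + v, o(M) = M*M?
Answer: 157/2 ≈ 78.500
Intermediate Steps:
o(M) = M²
P(v) = v + 2*v² (P(v) = (v² + v²) + v = 2*v² + v = v + 2*v²)
K(I) = I²*(1 + 2*I²)
a(O, J) = -157/2 (a(O, J) = -(-14 + (3² + 2*3⁴))/2 = -(-14 + (9 + 2*81))/2 = -(-14 + (9 + 162))/2 = -(-14 + 171)/2 = -½*157 = -157/2)
-a(7, -34) = -1*(-157/2) = 157/2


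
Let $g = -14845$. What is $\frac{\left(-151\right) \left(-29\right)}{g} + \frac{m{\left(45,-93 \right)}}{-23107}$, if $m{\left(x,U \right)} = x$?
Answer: $- \frac{101853578}{343023415} \approx -0.29693$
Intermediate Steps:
$\frac{\left(-151\right) \left(-29\right)}{g} + \frac{m{\left(45,-93 \right)}}{-23107} = \frac{\left(-151\right) \left(-29\right)}{-14845} + \frac{45}{-23107} = 4379 \left(- \frac{1}{14845}\right) + 45 \left(- \frac{1}{23107}\right) = - \frac{4379}{14845} - \frac{45}{23107} = - \frac{101853578}{343023415}$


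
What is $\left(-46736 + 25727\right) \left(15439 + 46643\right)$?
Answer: $-1304280738$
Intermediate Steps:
$\left(-46736 + 25727\right) \left(15439 + 46643\right) = \left(-21009\right) 62082 = -1304280738$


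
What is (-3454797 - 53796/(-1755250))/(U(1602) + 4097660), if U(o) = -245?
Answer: -1010672063409/1198664613125 ≈ -0.84317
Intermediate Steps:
(-3454797 - 53796/(-1755250))/(U(1602) + 4097660) = (-3454797 - 53796/(-1755250))/(-245 + 4097660) = (-3454797 - 53796*(-1/1755250))/4097415 = (-3454797 + 26898/877625)*(1/4097415) = -3032016190227/877625*1/4097415 = -1010672063409/1198664613125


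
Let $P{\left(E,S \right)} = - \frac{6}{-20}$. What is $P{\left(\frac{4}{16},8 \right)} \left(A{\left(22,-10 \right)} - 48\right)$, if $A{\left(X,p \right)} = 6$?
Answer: $- \frac{63}{5} \approx -12.6$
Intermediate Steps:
$P{\left(E,S \right)} = \frac{3}{10}$ ($P{\left(E,S \right)} = \left(-6\right) \left(- \frac{1}{20}\right) = \frac{3}{10}$)
$P{\left(\frac{4}{16},8 \right)} \left(A{\left(22,-10 \right)} - 48\right) = \frac{3 \left(6 - 48\right)}{10} = \frac{3}{10} \left(-42\right) = - \frac{63}{5}$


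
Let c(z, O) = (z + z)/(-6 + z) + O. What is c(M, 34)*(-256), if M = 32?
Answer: -121344/13 ≈ -9334.2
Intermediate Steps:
c(z, O) = O + 2*z/(-6 + z) (c(z, O) = (2*z)/(-6 + z) + O = 2*z/(-6 + z) + O = O + 2*z/(-6 + z))
c(M, 34)*(-256) = ((-6*34 + 2*32 + 34*32)/(-6 + 32))*(-256) = ((-204 + 64 + 1088)/26)*(-256) = ((1/26)*948)*(-256) = (474/13)*(-256) = -121344/13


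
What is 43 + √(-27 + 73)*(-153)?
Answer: 43 - 153*√46 ≈ -994.70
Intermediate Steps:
43 + √(-27 + 73)*(-153) = 43 + √46*(-153) = 43 - 153*√46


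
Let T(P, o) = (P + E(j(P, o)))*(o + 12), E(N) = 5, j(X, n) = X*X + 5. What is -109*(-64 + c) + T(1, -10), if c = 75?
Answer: -1187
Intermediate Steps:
j(X, n) = 5 + X**2 (j(X, n) = X**2 + 5 = 5 + X**2)
T(P, o) = (5 + P)*(12 + o) (T(P, o) = (P + 5)*(o + 12) = (5 + P)*(12 + o))
-109*(-64 + c) + T(1, -10) = -109*(-64 + 75) + (60 + 5*(-10) + 12*1 + 1*(-10)) = -109*11 + (60 - 50 + 12 - 10) = -1199 + 12 = -1187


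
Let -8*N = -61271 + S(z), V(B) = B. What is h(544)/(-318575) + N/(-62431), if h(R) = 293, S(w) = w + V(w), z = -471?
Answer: -19965844739/159111646600 ≈ -0.12548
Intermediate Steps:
S(w) = 2*w (S(w) = w + w = 2*w)
N = 62213/8 (N = -(-61271 + 2*(-471))/8 = -(-61271 - 942)/8 = -⅛*(-62213) = 62213/8 ≈ 7776.6)
h(544)/(-318575) + N/(-62431) = 293/(-318575) + (62213/8)/(-62431) = 293*(-1/318575) + (62213/8)*(-1/62431) = -293/318575 - 62213/499448 = -19965844739/159111646600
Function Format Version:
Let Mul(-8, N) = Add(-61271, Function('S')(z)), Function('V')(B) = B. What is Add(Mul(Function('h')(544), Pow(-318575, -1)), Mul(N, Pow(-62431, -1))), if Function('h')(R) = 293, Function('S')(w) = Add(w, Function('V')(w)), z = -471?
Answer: Rational(-19965844739, 159111646600) ≈ -0.12548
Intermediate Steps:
Function('S')(w) = Mul(2, w) (Function('S')(w) = Add(w, w) = Mul(2, w))
N = Rational(62213, 8) (N = Mul(Rational(-1, 8), Add(-61271, Mul(2, -471))) = Mul(Rational(-1, 8), Add(-61271, -942)) = Mul(Rational(-1, 8), -62213) = Rational(62213, 8) ≈ 7776.6)
Add(Mul(Function('h')(544), Pow(-318575, -1)), Mul(N, Pow(-62431, -1))) = Add(Mul(293, Pow(-318575, -1)), Mul(Rational(62213, 8), Pow(-62431, -1))) = Add(Mul(293, Rational(-1, 318575)), Mul(Rational(62213, 8), Rational(-1, 62431))) = Add(Rational(-293, 318575), Rational(-62213, 499448)) = Rational(-19965844739, 159111646600)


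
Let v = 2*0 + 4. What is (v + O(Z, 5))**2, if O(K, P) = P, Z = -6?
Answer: 81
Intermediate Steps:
v = 4 (v = 0 + 4 = 4)
(v + O(Z, 5))**2 = (4 + 5)**2 = 9**2 = 81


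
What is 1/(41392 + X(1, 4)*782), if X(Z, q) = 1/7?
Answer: 7/290526 ≈ 2.4094e-5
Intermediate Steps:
X(Z, q) = ⅐
1/(41392 + X(1, 4)*782) = 1/(41392 + (⅐)*782) = 1/(41392 + 782/7) = 1/(290526/7) = 7/290526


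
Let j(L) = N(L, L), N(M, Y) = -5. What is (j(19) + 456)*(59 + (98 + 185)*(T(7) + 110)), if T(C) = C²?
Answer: 20320256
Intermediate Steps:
j(L) = -5
(j(19) + 456)*(59 + (98 + 185)*(T(7) + 110)) = (-5 + 456)*(59 + (98 + 185)*(7² + 110)) = 451*(59 + 283*(49 + 110)) = 451*(59 + 283*159) = 451*(59 + 44997) = 451*45056 = 20320256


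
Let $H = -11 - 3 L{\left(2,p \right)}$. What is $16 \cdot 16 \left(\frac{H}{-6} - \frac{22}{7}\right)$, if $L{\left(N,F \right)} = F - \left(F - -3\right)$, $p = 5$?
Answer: $- \frac{15104}{21} \approx -719.24$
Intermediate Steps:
$L{\left(N,F \right)} = -3$ ($L{\left(N,F \right)} = F - \left(F + 3\right) = F - \left(3 + F\right) = -3$)
$H = -2$ ($H = -11 - -9 = -11 + 9 = -2$)
$16 \cdot 16 \left(\frac{H}{-6} - \frac{22}{7}\right) = 16 \cdot 16 \left(- \frac{2}{-6} - \frac{22}{7}\right) = 256 \left(\left(-2\right) \left(- \frac{1}{6}\right) - \frac{22}{7}\right) = 256 \left(\frac{1}{3} - \frac{22}{7}\right) = 256 \left(- \frac{59}{21}\right) = - \frac{15104}{21}$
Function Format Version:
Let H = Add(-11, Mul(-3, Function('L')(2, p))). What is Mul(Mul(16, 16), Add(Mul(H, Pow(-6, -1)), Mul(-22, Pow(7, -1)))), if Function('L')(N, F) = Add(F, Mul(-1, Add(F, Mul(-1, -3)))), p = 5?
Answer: Rational(-15104, 21) ≈ -719.24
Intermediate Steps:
Function('L')(N, F) = -3 (Function('L')(N, F) = Add(F, Mul(-1, Add(F, 3))) = Add(F, Mul(-1, Add(3, F))) = Add(F, Add(-3, Mul(-1, F))) = -3)
H = -2 (H = Add(-11, Mul(-3, -3)) = Add(-11, 9) = -2)
Mul(Mul(16, 16), Add(Mul(H, Pow(-6, -1)), Mul(-22, Pow(7, -1)))) = Mul(Mul(16, 16), Add(Mul(-2, Pow(-6, -1)), Mul(-22, Pow(7, -1)))) = Mul(256, Add(Mul(-2, Rational(-1, 6)), Mul(-22, Rational(1, 7)))) = Mul(256, Add(Rational(1, 3), Rational(-22, 7))) = Mul(256, Rational(-59, 21)) = Rational(-15104, 21)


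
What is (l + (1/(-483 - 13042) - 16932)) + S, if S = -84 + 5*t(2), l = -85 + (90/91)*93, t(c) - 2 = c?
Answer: -20909663616/1230775 ≈ -16989.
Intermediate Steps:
t(c) = 2 + c
l = 635/91 (l = -85 + (90*(1/91))*93 = -85 + (90/91)*93 = -85 + 8370/91 = 635/91 ≈ 6.9780)
S = -64 (S = -84 + 5*(2 + 2) = -84 + 5*4 = -84 + 20 = -64)
(l + (1/(-483 - 13042) - 16932)) + S = (635/91 + (1/(-483 - 13042) - 16932)) - 64 = (635/91 + (1/(-13525) - 16932)) - 64 = (635/91 + (-1/13525 - 16932)) - 64 = (635/91 - 229005301/13525) - 64 = -20830894016/1230775 - 64 = -20909663616/1230775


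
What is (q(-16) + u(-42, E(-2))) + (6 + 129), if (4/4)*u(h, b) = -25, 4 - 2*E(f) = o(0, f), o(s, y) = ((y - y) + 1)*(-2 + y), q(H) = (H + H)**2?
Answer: 1134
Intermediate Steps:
q(H) = 4*H**2 (q(H) = (2*H)**2 = 4*H**2)
o(s, y) = -2 + y (o(s, y) = (0 + 1)*(-2 + y) = 1*(-2 + y) = -2 + y)
E(f) = 3 - f/2 (E(f) = 2 - (-2 + f)/2 = 2 + (1 - f/2) = 3 - f/2)
u(h, b) = -25
(q(-16) + u(-42, E(-2))) + (6 + 129) = (4*(-16)**2 - 25) + (6 + 129) = (4*256 - 25) + 135 = (1024 - 25) + 135 = 999 + 135 = 1134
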